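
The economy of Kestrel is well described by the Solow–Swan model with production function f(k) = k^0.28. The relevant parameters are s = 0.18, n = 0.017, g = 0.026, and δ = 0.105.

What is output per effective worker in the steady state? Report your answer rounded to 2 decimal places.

In steady state, investment equals break-even investment: s·k^α = (n + g + δ)·k.
Rearranging, k^(1−α) = s / (n + g + δ).
k^0.72 = 0.18 / (0.017 + 0.026 + 0.105) = 0.18 / 0.148 = 1.2162
k* = 1.2162^(1/0.72) ≈ 1.3124
y* = (k*)^α = 1.3124^0.28 ≈ 1.0791

y* ≈ 1.08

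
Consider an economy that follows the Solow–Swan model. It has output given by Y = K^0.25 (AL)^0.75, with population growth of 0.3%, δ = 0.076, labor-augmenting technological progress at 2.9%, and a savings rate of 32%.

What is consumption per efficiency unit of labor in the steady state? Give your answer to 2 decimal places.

c* = 0.98

At the steady state, Δk = 0, so s·k^α = (n + g + δ)·k.
Dividing both sides by k: k^(1−α) = s / (n + g + δ).
k^0.75 = 0.32 / (0.003 + 0.029 + 0.076) = 0.32 / 0.108 = 2.9630
k* = 2.9630^(1/0.75) ≈ 4.2557
y* = (k*)^α = 4.2557^0.25 ≈ 1.4363
c* = (1 − s)·y* = (1 − 0.32) × 1.4363 ≈ 0.9767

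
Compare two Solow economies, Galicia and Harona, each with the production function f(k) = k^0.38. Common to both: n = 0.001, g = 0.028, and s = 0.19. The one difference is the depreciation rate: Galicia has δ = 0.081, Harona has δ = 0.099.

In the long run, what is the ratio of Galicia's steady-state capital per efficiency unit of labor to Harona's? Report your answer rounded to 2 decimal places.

Steady-state k* = [s/(n + g + δ)]^(1/(1−α)), so the ratio is [ (s_G/(n + g + δ)_G) / (s_H/(n + g + δ)_H) ]^1.6129.
s_G/(n + g + δ)_G = 0.19/0.110 = 1.7273; s_H/(n + g + δ)_H = 0.19/0.128 = 1.4844.
Ratio = (1.7273/1.4844)^1.6129 = 1.1636^1.6129 ≈ 1.2768

k*_G / k*_H ≈ 1.28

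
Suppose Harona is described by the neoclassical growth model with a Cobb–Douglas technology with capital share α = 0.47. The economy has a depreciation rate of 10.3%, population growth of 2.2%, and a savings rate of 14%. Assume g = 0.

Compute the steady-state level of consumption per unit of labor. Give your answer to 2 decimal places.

c* = 0.95

Steady state requires s·f(k) = (n + δ)·k, i.e. s·k^α = (n + δ)·k.
Dividing both sides by k: k^(1−α) = s / (n + δ).
k^0.53 = 0.14 / (0.022 + 0.103) = 0.14 / 0.125 = 1.1200
k* = 1.1200^(1/0.53) ≈ 1.2384
y* = (k*)^α = 1.2384^0.47 ≈ 1.1057
c* = (1 − s)·y* = (1 − 0.14) × 1.1057 ≈ 0.9509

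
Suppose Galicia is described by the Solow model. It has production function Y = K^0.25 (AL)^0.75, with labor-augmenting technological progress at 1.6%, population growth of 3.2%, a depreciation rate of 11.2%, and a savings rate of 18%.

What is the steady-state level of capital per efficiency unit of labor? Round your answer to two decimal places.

In steady state, investment equals break-even investment: s·k^α = (n + g + δ)·k.
Rearranging, k^(1−α) = s / (n + g + δ).
k^0.75 = 0.18 / (0.032 + 0.016 + 0.112) = 0.18 / 0.160 = 1.1250
k* = 1.1250^(1/0.75) ≈ 1.1700

k* = 1.17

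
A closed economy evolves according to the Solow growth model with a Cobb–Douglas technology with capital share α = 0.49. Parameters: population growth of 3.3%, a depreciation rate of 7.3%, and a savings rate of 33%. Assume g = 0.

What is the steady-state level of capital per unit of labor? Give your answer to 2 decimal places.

In steady state, investment equals break-even investment: s·k^α = (n + δ)·k.
Rearranging, k^(1−α) = s / (n + δ).
k^0.51 = 0.33 / (0.033 + 0.073) = 0.33 / 0.106 = 3.1132
k* = 3.1132^(1/0.51) ≈ 9.2698

k* ≈ 9.27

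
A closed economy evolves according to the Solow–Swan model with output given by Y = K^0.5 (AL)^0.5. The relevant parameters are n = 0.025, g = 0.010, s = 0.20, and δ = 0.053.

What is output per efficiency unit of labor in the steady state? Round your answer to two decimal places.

y* = 2.27

In steady state, investment equals break-even investment: s·k^α = (n + g + δ)·k.
Dividing both sides by k: k^(1−α) = s / (n + g + δ).
k^0.5 = 0.20 / (0.025 + 0.010 + 0.053) = 0.20 / 0.088 = 2.2727
k* = 2.2727^(1/0.5) ≈ 5.1652
y* = (k*)^α = 5.1652^0.5 ≈ 2.2727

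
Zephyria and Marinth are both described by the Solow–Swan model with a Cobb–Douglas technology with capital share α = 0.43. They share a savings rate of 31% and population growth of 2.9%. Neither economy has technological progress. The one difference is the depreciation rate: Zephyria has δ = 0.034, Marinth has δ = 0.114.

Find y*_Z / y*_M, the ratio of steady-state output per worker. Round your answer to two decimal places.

y*_Z / y*_M ≈ 1.86

Steady-state y* = [s/(n + δ)]^(α/(1−α)), so the ratio is [ (s_Z/(n + δ)_Z) / (s_M/(n + δ)_M) ]^0.7544.
s_Z/(n + δ)_Z = 0.31/0.063 = 4.9206; s_M/(n + δ)_M = 0.31/0.143 = 2.1678.
Ratio = (4.9206/2.1678)^0.7544 = 2.2699^0.7544 ≈ 1.8560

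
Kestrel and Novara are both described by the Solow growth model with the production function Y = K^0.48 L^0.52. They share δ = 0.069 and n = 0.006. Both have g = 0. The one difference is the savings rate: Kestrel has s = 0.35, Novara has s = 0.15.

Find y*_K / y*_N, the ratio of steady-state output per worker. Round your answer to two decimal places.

Steady-state y* = [s/(n + δ)]^(α/(1−α)), so the ratio is [ (s_K/(n + δ)_K) / (s_N/(n + δ)_N) ]^0.9231.
s_K/(n + δ)_K = 0.35/0.075 = 4.6667; s_N/(n + δ)_N = 0.15/0.075 = 2.0000.
Ratio = (4.6667/2.0000)^0.9231 = 2.3334^0.9231 ≈ 2.1862

ratio ≈ 2.19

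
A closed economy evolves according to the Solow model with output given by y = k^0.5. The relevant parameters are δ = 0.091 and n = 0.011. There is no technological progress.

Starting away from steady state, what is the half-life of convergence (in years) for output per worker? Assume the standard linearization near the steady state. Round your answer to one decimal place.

Near the steady state the convergence rate is λ = (1 − α)(n + δ).
λ = (1 − 0.5) × 0.102 = 0.5 × 0.102 = 0.0510
Half-life = ln 2 / λ = 0.6931 / 0.0510 ≈ 13.59 years

half-life ≈ 13.6 years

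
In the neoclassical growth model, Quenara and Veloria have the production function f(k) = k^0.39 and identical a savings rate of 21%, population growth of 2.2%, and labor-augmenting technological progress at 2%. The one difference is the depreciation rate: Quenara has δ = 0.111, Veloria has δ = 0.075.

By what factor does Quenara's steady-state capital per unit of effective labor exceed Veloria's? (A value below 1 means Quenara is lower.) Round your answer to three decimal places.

Steady-state k* = [s/(n + g + δ)]^(1/(1−α)), so the ratio is [ (s_Q/(n + g + δ)_Q) / (s_V/(n + g + δ)_V) ]^1.6393.
s_Q/(n + g + δ)_Q = 0.21/0.153 = 1.3725; s_V/(n + g + δ)_V = 0.21/0.117 = 1.7949.
Ratio = (1.3725/1.7949)^1.6393 = 0.7647^1.6393 ≈ 0.6442

k*_Q / k*_V ≈ 0.644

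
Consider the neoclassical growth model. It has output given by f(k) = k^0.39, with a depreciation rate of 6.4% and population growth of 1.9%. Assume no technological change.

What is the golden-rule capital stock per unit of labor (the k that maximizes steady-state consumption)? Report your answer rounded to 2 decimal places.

k_gold ≈ 12.64

The golden rule sets f'(k) = n + δ, i.e. α·k^(α−1) = n + δ.
So k^(1−α) = α / (n + δ) = 0.39 / 0.083 = 4.6988.
k_gold = 4.6988^(1/0.61) ≈ 12.6362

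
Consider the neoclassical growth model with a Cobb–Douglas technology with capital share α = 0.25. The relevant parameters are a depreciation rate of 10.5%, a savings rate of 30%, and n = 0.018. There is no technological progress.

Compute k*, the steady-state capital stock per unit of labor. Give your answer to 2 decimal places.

k* ≈ 3.28

In steady state, investment equals break-even investment: s·k^α = (n + δ)·k.
Dividing both sides by k: k^(1−α) = s / (n + δ).
k^0.75 = 0.30 / (0.018 + 0.105) = 0.30 / 0.123 = 2.4390
k* = 2.4390^(1/0.75) ≈ 3.2831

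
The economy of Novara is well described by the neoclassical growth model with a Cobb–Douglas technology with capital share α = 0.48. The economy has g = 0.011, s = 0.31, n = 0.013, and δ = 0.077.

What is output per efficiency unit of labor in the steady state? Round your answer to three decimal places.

At the steady state, Δk = 0, so s·k^α = (n + g + δ)·k.
Dividing both sides by k: k^(1−α) = s / (n + g + δ).
k^0.52 = 0.31 / (0.013 + 0.011 + 0.077) = 0.31 / 0.101 = 3.0693
k* = 3.0693^(1/0.52) ≈ 8.6420
y* = (k*)^α = 8.6420^0.48 ≈ 2.8156

y* ≈ 2.816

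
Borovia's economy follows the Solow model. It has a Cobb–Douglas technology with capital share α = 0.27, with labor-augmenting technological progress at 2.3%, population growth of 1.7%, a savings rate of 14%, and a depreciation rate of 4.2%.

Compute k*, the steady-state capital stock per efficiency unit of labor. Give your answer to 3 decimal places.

In steady state, investment equals break-even investment: s·k^α = (n + g + δ)·k.
Dividing both sides by k: k^(1−α) = s / (n + g + δ).
k^0.73 = 0.14 / (0.017 + 0.023 + 0.042) = 0.14 / 0.082 = 1.7073
k* = 1.7073^(1/0.73) ≈ 2.0808

k* ≈ 2.081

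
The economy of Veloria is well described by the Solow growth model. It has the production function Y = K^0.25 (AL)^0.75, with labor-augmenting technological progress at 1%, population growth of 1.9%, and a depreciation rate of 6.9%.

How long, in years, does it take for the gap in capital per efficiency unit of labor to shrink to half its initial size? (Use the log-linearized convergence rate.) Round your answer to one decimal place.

Near the steady state the convergence rate is λ = (1 − α)(n + g + δ).
λ = (1 − 0.25) × 0.098 = 0.75 × 0.098 = 0.0735
Half-life = ln 2 / λ = 0.6931 / 0.0735 ≈ 9.43 years

t_½ ≈ 9.4 years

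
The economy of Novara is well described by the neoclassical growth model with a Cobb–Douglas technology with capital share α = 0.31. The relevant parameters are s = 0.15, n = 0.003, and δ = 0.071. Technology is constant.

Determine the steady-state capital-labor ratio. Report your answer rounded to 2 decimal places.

k* = 2.78

At the steady state, Δk = 0, so s·k^α = (n + δ)·k.
Dividing both sides by k: k^(1−α) = s / (n + δ).
k^0.69 = 0.15 / (0.003 + 0.071) = 0.15 / 0.074 = 2.0270
k* = 2.0270^(1/0.69) ≈ 2.7843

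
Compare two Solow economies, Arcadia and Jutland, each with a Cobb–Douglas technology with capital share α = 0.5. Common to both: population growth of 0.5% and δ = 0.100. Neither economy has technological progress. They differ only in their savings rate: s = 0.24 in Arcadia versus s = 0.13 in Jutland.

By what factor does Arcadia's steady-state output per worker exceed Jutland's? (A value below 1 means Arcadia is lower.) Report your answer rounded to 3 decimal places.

y*_A / y*_J ≈ 1.846

Steady-state y* = [s/(n + δ)]^(α/(1−α)), so the ratio is [ (s_A/(n + δ)_A) / (s_J/(n + δ)_J) ]^1.
s_A/(n + δ)_A = 0.24/0.105 = 2.2857; s_J/(n + δ)_J = 0.13/0.105 = 1.2381.
Ratio = (2.2857/1.2381)^1 = 1.8461^1 ≈ 1.8461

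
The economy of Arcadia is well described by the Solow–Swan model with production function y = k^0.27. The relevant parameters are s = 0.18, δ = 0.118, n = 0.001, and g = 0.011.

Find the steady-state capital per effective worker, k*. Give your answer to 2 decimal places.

k* ≈ 1.56

Steady state requires s·f(k) = (n + g + δ)·k, i.e. s·k^α = (n + g + δ)·k.
Rearranging, k^(1−α) = s / (n + g + δ).
k^0.73 = 0.18 / (0.001 + 0.011 + 0.118) = 0.18 / 0.130 = 1.3846
k* = 1.3846^(1/0.73) ≈ 1.5617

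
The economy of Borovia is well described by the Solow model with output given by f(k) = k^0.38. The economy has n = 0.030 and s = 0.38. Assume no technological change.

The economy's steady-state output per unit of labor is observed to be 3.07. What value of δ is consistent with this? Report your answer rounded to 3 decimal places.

δ ≈ 0.031

At the steady state, Δk = 0, so s·k^α = (n + δ)·k.
Since y* = [s/(n + δ)]^(α/(1−α)), we have s/(n + δ) = (y*)^((1−α)/α) = 3.07^1.6316 = 6.2347.
Therefore n + δ = s / 6.2347 = 0.38 / 6.2347 = 0.0609, so δ = 0.0609 − 0.030 = 0.0309.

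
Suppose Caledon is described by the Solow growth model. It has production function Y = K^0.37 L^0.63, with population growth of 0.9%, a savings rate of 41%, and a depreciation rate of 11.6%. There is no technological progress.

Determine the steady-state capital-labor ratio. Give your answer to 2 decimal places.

Steady state requires s·f(k) = (n + δ)·k, i.e. s·k^α = (n + δ)·k.
Dividing both sides by k: k^(1−α) = s / (n + δ).
k^0.63 = 0.41 / (0.009 + 0.116) = 0.41 / 0.125 = 3.2800
k* = 3.2800^(1/0.63) ≈ 6.5894

k* ≈ 6.59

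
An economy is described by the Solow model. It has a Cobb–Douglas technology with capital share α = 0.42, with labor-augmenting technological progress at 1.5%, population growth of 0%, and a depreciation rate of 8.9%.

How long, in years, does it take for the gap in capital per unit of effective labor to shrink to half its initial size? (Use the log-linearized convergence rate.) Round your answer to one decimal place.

t_½ ≈ 11.5 years

Near the steady state the convergence rate is λ = (1 − α)(n + g + δ).
λ = (1 − 0.42) × 0.104 = 0.58 × 0.104 = 0.06032
Half-life = ln 2 / λ = 0.6931 / 0.06032 ≈ 11.49 years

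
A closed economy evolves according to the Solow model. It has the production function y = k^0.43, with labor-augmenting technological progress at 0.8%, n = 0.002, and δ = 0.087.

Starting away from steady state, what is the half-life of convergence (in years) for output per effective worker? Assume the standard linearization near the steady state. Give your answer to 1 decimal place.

Near the steady state the convergence rate is λ = (1 − α)(n + g + δ).
λ = (1 − 0.43) × 0.097 = 0.57 × 0.097 = 0.05529
Half-life = ln 2 / λ = 0.6931 / 0.05529 ≈ 12.54 years

t_½ ≈ 12.5 years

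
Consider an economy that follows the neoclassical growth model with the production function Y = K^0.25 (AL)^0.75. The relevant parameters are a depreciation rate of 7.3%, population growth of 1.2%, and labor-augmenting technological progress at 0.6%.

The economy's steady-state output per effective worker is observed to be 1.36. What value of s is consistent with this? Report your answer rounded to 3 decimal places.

In steady state, investment equals break-even investment: s·k^α = (n + g + δ)·k.
Since y* = [s/(n + g + δ)]^(α/(1−α)), we have s/(n + g + δ) = (y*)^((1−α)/α) = 1.36^3 = 2.5155.
Therefore s = 2.5155 × (n + g + δ) = 2.5155 × 0.091 = 0.2289.

s ≈ 0.229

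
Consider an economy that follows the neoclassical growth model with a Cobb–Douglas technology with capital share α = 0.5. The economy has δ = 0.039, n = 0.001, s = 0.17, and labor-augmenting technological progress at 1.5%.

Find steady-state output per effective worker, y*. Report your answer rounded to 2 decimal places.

In steady state, investment equals break-even investment: s·k^α = (n + g + δ)·k.
Dividing both sides by k: k^(1−α) = s / (n + g + δ).
k^0.5 = 0.17 / (0.001 + 0.015 + 0.039) = 0.17 / 0.055 = 3.0909
k* = 3.0909^(1/0.5) ≈ 9.5537
y* = (k*)^α = 9.5537^0.5 ≈ 3.0909

y* = 3.09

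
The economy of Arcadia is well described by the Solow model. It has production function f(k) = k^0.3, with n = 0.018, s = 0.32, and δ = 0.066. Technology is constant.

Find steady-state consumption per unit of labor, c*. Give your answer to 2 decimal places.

c* = 1.21

In steady state, investment equals break-even investment: s·k^α = (n + δ)·k.
Rearranging, k^(1−α) = s / (n + δ).
k^0.7 = 0.32 / (0.018 + 0.066) = 0.32 / 0.084 = 3.8095
k* = 3.8095^(1/0.7) ≈ 6.7579
y* = (k*)^α = 6.7579^0.3 ≈ 1.7740
c* = (1 − s)·y* = (1 − 0.32) × 1.7740 ≈ 1.2063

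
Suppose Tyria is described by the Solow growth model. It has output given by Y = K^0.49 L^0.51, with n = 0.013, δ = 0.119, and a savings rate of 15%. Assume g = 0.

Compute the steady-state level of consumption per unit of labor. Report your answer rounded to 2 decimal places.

c* ≈ 0.96

Steady state requires s·f(k) = (n + δ)·k, i.e. s·k^α = (n + δ)·k.
Dividing both sides by k: k^(1−α) = s / (n + δ).
k^0.51 = 0.15 / (0.013 + 0.119) = 0.15 / 0.132 = 1.1364
k* = 1.1364^(1/0.51) ≈ 1.2849
y* = (k*)^α = 1.2849^0.49 ≈ 1.1307
c* = (1 − s)·y* = (1 − 0.15) × 1.1307 ≈ 0.9611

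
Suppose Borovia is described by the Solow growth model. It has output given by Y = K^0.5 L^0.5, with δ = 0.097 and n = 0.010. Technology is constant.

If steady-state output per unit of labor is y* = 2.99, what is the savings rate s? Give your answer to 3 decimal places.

In steady state, investment equals break-even investment: s·k^α = (n + δ)·k.
Since y* = [s/(n + δ)]^(α/(1−α)), we have s/(n + δ) = (y*)^((1−α)/α) = 2.99^1 = 2.9900.
Therefore s = 2.9900 × (n + δ) = 2.9900 × 0.107 = 0.3199.

s ≈ 0.320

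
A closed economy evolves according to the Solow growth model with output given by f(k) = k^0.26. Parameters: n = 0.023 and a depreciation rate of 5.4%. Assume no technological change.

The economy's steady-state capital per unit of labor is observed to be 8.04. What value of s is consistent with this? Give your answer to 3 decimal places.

In steady state, investment equals break-even investment: s·k^α = (n + δ)·k.
So s / (n + δ) = (k*)^(1−α) = 8.04^0.74 = 4.6762.
Therefore s = 4.6762 × (n + δ) = 4.6762 × 0.077 = 0.3601.

s ≈ 0.360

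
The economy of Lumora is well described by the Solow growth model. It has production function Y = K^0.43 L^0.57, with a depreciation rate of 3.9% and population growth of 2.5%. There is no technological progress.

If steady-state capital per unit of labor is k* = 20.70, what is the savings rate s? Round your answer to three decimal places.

s ≈ 0.360

In steady state, investment equals break-even investment: s·k^α = (n + δ)·k.
So s / (n + δ) = (k*)^(1−α) = 20.70^0.57 = 5.6247.
Therefore s = 5.6247 × (n + δ) = 5.6247 × 0.064 = 0.3600.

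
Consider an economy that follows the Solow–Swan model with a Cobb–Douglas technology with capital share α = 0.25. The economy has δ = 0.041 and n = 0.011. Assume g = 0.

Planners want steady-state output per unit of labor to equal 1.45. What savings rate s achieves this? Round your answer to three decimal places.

s ≈ 0.159

At the steady state, Δk = 0, so s·k^α = (n + δ)·k.
Since y* = [s/(n + δ)]^(α/(1−α)), we have s/(n + δ) = (y*)^((1−α)/α) = 1.45^3 = 3.0486.
Therefore s = 3.0486 × (n + δ) = 3.0486 × 0.052 = 0.1585.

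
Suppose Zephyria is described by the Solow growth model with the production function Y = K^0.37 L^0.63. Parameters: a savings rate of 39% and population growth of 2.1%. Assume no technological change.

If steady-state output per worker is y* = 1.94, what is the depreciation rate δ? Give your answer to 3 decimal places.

In steady state, investment equals break-even investment: s·k^α = (n + δ)·k.
Since y* = [s/(n + δ)]^(α/(1−α)), we have s/(n + δ) = (y*)^((1−α)/α) = 1.94^1.7027 = 3.0906.
Therefore n + δ = s / 3.0906 = 0.39 / 3.0906 = 0.1262, so δ = 0.1262 − 0.021 = 0.1052.

δ ≈ 0.105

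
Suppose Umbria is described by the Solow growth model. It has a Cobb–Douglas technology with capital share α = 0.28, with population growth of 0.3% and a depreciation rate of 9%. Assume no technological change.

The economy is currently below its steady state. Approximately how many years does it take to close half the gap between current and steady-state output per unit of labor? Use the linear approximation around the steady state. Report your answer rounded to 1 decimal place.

Near the steady state the convergence rate is λ = (1 − α)(n + δ).
λ = (1 − 0.28) × 0.093 = 0.72 × 0.093 = 0.06696
Half-life = ln 2 / λ = 0.6931 / 0.06696 ≈ 10.35 years

half-life ≈ 10.4 years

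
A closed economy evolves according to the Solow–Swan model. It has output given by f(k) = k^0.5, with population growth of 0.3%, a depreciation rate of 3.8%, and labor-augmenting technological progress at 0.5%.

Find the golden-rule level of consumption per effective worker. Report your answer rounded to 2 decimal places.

c_gold ≈ 5.43

At the golden rule, f'(k) = n + g + δ, so α·k^(α−1) = n + g + δ and k_gold = (α/(n + g + δ))^(1/(1−α)).
k_gold = (0.5/0.046)^(1/0.5) = 10.8696^2 ≈ 118.1482
c_gold = f(k_gold) − (n + g + δ)·k_gold = 10.8696 − 0.046×118.1482 ≈ 5.4348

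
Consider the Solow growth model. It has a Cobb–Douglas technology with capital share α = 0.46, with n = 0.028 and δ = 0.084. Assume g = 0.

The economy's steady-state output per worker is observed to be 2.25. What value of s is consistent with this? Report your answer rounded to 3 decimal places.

s ≈ 0.290

In steady state, investment equals break-even investment: s·k^α = (n + δ)·k.
Since y* = [s/(n + δ)]^(α/(1−α)), we have s/(n + δ) = (y*)^((1−α)/α) = 2.25^1.1739 = 2.5908.
Therefore s = 2.5908 × (n + δ) = 2.5908 × 0.112 = 0.2902.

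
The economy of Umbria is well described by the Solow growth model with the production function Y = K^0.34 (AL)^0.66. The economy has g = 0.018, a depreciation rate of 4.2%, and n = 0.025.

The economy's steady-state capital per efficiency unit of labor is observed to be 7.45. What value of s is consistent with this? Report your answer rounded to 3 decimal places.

Steady state requires s·f(k) = (n + g + δ)·k, i.e. s·k^α = (n + g + δ)·k.
So s / (n + g + δ) = (k*)^(1−α) = 7.45^0.66 = 3.7638.
Therefore s = 3.7638 × (n + g + δ) = 3.7638 × 0.085 = 0.3199.

s ≈ 0.320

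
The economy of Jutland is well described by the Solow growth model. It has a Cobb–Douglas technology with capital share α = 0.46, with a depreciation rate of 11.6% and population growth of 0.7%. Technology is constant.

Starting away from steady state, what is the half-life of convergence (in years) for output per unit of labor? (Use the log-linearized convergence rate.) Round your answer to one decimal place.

t_½ ≈ 10.4 years

Near the steady state the convergence rate is λ = (1 − α)(n + δ).
λ = (1 − 0.46) × 0.123 = 0.54 × 0.123 = 0.06642
Half-life = ln 2 / λ = 0.6931 / 0.06642 ≈ 10.44 years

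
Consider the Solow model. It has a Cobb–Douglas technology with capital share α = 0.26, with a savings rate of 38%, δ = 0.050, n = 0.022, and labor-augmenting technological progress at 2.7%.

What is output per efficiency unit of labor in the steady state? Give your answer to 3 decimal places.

y* = 1.604

In steady state, investment equals break-even investment: s·k^α = (n + g + δ)·k.
Rearranging, k^(1−α) = s / (n + g + δ).
k^0.74 = 0.38 / (0.022 + 0.027 + 0.050) = 0.38 / 0.099 = 3.8384
k* = 3.8384^(1/0.74) ≈ 6.1573
y* = (k*)^α = 6.1573^0.26 ≈ 1.6041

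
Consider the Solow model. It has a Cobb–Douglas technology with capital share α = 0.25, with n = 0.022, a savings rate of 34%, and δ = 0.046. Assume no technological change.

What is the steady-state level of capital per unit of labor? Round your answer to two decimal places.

k* = 8.55

Steady state requires s·f(k) = (n + δ)·k, i.e. s·k^α = (n + δ)·k.
Rearranging, k^(1−α) = s / (n + δ).
k^0.75 = 0.34 / (0.022 + 0.046) = 0.34 / 0.068 = 5.0000
k* = 5.0000^(1/0.75) ≈ 8.5499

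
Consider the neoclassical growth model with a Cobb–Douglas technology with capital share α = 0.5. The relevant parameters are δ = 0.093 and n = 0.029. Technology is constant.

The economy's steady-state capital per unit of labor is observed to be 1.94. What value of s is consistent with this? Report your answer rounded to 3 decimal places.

s ≈ 0.170

At the steady state, Δk = 0, so s·k^α = (n + δ)·k.
So s / (n + δ) = (k*)^(1−α) = 1.94^0.5 = 1.3928.
Therefore s = 1.3928 × (n + δ) = 1.3928 × 0.122 = 0.1699.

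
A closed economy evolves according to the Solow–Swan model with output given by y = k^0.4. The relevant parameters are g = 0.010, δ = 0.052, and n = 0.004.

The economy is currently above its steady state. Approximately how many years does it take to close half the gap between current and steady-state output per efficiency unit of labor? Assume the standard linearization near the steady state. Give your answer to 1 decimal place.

Near the steady state the convergence rate is λ = (1 − α)(n + g + δ).
λ = (1 − 0.4) × 0.066 = 0.6 × 0.066 = 0.0396
Half-life = ln 2 / λ = 0.6931 / 0.0396 ≈ 17.50 years

half-life ≈ 17.5 years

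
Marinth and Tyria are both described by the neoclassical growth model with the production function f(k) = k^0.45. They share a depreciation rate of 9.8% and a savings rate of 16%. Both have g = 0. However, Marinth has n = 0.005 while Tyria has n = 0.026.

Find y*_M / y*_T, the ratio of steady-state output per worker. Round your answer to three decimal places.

y*_M / y*_T ≈ 1.164

Steady-state y* = [s/(n + δ)]^(α/(1−α)), so the ratio is [ (s_M/(n + δ)_M) / (s_T/(n + δ)_T) ]^0.8182.
s_M/(n + δ)_M = 0.16/0.103 = 1.5534; s_T/(n + δ)_T = 0.16/0.124 = 1.2903.
Ratio = (1.5534/1.2903)^0.8182 = 1.2039^0.8182 ≈ 1.1640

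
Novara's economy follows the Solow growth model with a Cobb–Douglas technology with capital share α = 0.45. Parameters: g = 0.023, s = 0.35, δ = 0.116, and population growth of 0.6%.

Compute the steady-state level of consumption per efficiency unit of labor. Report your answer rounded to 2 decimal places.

At the steady state, Δk = 0, so s·k^α = (n + g + δ)·k.
Dividing both sides by k: k^(1−α) = s / (n + g + δ).
k^0.55 = 0.35 / (0.006 + 0.023 + 0.116) = 0.35 / 0.145 = 2.4138
k* = 2.4138^(1/0.55) ≈ 4.9639
y* = (k*)^α = 4.9639^0.45 ≈ 2.0565
c* = (1 − s)·y* = (1 − 0.35) × 2.0565 ≈ 1.3367

c* = 1.34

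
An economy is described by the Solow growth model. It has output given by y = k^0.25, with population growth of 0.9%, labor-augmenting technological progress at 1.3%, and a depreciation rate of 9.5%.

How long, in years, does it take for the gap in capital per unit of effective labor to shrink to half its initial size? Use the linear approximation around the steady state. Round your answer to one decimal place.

about 7.9 years

Near the steady state the convergence rate is λ = (1 − α)(n + g + δ).
λ = (1 − 0.25) × 0.117 = 0.75 × 0.117 = 0.08775
Half-life = ln 2 / λ = 0.6931 / 0.08775 ≈ 7.90 years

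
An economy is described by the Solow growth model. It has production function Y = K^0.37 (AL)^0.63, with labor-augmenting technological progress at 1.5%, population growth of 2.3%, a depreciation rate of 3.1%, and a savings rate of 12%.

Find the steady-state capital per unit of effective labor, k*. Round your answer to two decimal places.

Steady state requires s·f(k) = (n + g + δ)·k, i.e. s·k^α = (n + g + δ)·k.
Dividing both sides by k: k^(1−α) = s / (n + g + δ).
k^0.63 = 0.12 / (0.023 + 0.015 + 0.031) = 0.12 / 0.069 = 1.7391
k* = 1.7391^(1/0.63) ≈ 2.4070

k* ≈ 2.41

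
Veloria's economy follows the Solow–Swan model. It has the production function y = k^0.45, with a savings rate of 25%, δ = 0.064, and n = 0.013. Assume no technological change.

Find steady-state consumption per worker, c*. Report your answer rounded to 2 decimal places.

c* ≈ 1.97

Steady state requires s·f(k) = (n + δ)·k, i.e. s·k^α = (n + δ)·k.
Dividing both sides by k: k^(1−α) = s / (n + δ).
k^0.55 = 0.25 / (0.013 + 0.064) = 0.25 / 0.077 = 3.2468
k* = 3.2468^(1/0.55) ≈ 8.5098
y* = (k*)^α = 8.5098^0.45 ≈ 2.6210
c* = (1 − s)·y* = (1 − 0.25) × 2.6210 ≈ 1.9658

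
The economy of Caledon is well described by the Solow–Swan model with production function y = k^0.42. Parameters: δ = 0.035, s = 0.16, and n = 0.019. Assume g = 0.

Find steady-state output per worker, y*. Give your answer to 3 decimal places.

y* ≈ 2.196

In steady state, investment equals break-even investment: s·k^α = (n + δ)·k.
Rearranging, k^(1−α) = s / (n + δ).
k^0.58 = 0.16 / (0.019 + 0.035) = 0.16 / 0.054 = 2.9630
k* = 2.9630^(1/0.58) ≈ 6.5062
y* = (k*)^α = 6.5062^0.42 ≈ 2.1958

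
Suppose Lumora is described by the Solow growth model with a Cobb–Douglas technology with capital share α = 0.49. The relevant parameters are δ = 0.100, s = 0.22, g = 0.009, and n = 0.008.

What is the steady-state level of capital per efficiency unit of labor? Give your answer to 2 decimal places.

Steady state requires s·f(k) = (n + g + δ)·k, i.e. s·k^α = (n + g + δ)·k.
Rearranging, k^(1−α) = s / (n + g + δ).
k^0.51 = 0.22 / (0.008 + 0.009 + 0.100) = 0.22 / 0.117 = 1.8803
k* = 1.8803^(1/0.51) ≈ 3.4491

k* = 3.45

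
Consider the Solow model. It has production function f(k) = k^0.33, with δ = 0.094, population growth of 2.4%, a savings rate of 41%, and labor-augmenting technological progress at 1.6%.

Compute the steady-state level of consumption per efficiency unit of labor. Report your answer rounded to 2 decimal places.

c* ≈ 1.02

Steady state requires s·f(k) = (n + g + δ)·k, i.e. s·k^α = (n + g + δ)·k.
Dividing both sides by k: k^(1−α) = s / (n + g + δ).
k^0.67 = 0.41 / (0.024 + 0.016 + 0.094) = 0.41 / 0.134 = 3.0597
k* = 3.0597^(1/0.67) ≈ 5.3075
y* = (k*)^α = 5.3075^0.33 ≈ 1.7347
c* = (1 − s)·y* = (1 − 0.41) × 1.7347 ≈ 1.0235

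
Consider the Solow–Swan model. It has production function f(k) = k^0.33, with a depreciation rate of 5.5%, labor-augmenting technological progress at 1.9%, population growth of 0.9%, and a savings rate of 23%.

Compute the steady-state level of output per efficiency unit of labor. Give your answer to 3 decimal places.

At the steady state, Δk = 0, so s·k^α = (n + g + δ)·k.
Dividing both sides by k: k^(1−α) = s / (n + g + δ).
k^0.67 = 0.23 / (0.009 + 0.019 + 0.055) = 0.23 / 0.083 = 2.7711
k* = 2.7711^(1/0.67) ≈ 4.5780
y* = (k*)^α = 4.5780^0.33 ≈ 1.6520

y* = 1.652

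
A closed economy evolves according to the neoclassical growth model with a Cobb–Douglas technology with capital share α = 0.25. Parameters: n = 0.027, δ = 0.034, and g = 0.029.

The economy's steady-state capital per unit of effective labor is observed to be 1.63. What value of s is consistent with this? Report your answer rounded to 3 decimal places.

s ≈ 0.130

In steady state, investment equals break-even investment: s·k^α = (n + g + δ)·k.
So s / (n + g + δ) = (k*)^(1−α) = 1.63^0.75 = 1.4426.
Therefore s = 1.4426 × (n + g + δ) = 1.4426 × 0.090 = 0.1298.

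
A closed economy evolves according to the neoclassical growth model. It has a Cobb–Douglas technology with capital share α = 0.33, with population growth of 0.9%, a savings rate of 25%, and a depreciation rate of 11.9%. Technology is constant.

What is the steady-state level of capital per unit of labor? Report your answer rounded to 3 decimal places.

In steady state, investment equals break-even investment: s·k^α = (n + δ)·k.
Dividing both sides by k: k^(1−α) = s / (n + δ).
k^0.67 = 0.25 / (0.009 + 0.119) = 0.25 / 0.128 = 1.9531
k* = 1.9531^(1/0.67) ≈ 2.7159

k* ≈ 2.716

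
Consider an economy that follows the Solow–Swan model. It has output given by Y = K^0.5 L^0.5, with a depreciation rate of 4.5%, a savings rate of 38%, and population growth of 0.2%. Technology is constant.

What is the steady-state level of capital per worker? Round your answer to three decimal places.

k* ≈ 65.369

In steady state, investment equals break-even investment: s·k^α = (n + δ)·k.
Dividing both sides by k: k^(1−α) = s / (n + δ).
k^0.5 = 0.38 / (0.002 + 0.045) = 0.38 / 0.047 = 8.0851
k* = 8.0851^(1/0.5) ≈ 65.3688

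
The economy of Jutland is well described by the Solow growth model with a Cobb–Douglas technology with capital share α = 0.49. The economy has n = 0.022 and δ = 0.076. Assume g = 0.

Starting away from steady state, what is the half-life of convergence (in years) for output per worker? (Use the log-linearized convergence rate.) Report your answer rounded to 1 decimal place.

about 13.9 years

Near the steady state the convergence rate is λ = (1 − α)(n + δ).
λ = (1 − 0.49) × 0.098 = 0.51 × 0.098 = 0.04998
Half-life = ln 2 / λ = 0.6931 / 0.04998 ≈ 13.87 years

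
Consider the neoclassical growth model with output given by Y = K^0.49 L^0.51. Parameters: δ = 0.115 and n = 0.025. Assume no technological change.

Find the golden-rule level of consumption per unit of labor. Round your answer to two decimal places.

c_gold ≈ 1.70

At the golden rule, f'(k) = n + δ, so α·k^(α−1) = n + δ and k_gold = (α/(n + δ))^(1/(1−α)).
k_gold = (0.49/0.140)^(1/0.51) = 3.5000^1.9608 ≈ 11.6630
c_gold = f(k_gold) − (n + δ)·k_gold = 3.3322 − 0.140×11.6630 ≈ 1.6994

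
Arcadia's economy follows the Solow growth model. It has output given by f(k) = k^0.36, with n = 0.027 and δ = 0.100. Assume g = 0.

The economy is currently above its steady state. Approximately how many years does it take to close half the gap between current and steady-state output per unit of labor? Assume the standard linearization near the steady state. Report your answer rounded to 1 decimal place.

Near the steady state the convergence rate is λ = (1 − α)(n + δ).
λ = (1 − 0.36) × 0.127 = 0.64 × 0.127 = 0.08128
Half-life = ln 2 / λ = 0.6931 / 0.08128 ≈ 8.53 years

half-life ≈ 8.5 years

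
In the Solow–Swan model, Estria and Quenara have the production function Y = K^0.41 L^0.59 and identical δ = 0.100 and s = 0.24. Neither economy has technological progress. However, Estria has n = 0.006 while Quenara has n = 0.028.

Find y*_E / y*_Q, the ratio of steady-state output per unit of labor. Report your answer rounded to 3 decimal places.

Steady-state y* = [s/(n + δ)]^(α/(1−α)), so the ratio is [ (s_E/(n + δ)_E) / (s_Q/(n + δ)_Q) ]^0.6949.
s_E/(n + δ)_E = 0.24/0.106 = 2.2642; s_Q/(n + δ)_Q = 0.24/0.128 = 1.8750.
Ratio = (2.2642/1.8750)^0.6949 = 1.2076^0.6949 ≈ 1.1401

ratio ≈ 1.140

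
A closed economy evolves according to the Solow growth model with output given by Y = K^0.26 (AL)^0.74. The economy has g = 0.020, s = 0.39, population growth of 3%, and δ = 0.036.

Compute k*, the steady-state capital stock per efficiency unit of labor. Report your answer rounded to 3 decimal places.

k* ≈ 7.714

At the steady state, Δk = 0, so s·k^α = (n + g + δ)·k.
Rearranging, k^(1−α) = s / (n + g + δ).
k^0.74 = 0.39 / (0.030 + 0.020 + 0.036) = 0.39 / 0.086 = 4.5349
k* = 4.5349^(1/0.74) ≈ 7.7135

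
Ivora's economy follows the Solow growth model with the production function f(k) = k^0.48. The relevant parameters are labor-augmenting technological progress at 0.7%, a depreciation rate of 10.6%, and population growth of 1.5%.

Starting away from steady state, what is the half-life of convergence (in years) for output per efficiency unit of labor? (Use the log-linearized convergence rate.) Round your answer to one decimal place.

Near the steady state the convergence rate is λ = (1 − α)(n + g + δ).
λ = (1 − 0.48) × 0.128 = 0.52 × 0.128 = 0.06656
Half-life = ln 2 / λ = 0.6931 / 0.06656 ≈ 10.41 years

half-life ≈ 10.4 years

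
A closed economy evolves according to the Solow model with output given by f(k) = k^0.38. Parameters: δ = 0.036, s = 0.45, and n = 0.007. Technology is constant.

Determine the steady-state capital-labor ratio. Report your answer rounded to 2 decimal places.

k* ≈ 44.13

Steady state requires s·f(k) = (n + δ)·k, i.e. s·k^α = (n + δ)·k.
Dividing both sides by k: k^(1−α) = s / (n + δ).
k^0.62 = 0.45 / (0.007 + 0.036) = 0.45 / 0.043 = 10.4651
k* = 10.4651^(1/0.62) ≈ 44.1314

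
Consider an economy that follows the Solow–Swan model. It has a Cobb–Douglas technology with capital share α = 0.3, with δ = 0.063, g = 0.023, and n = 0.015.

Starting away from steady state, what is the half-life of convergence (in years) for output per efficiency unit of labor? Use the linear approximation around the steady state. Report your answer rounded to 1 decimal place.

Near the steady state the convergence rate is λ = (1 − α)(n + g + δ).
λ = (1 − 0.3) × 0.101 = 0.7 × 0.101 = 0.0707
Half-life = ln 2 / λ = 0.6931 / 0.0707 ≈ 9.80 years

about 9.8 years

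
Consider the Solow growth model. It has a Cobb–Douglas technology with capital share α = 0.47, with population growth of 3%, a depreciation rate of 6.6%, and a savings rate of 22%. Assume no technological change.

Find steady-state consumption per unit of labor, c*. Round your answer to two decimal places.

c* ≈ 1.63

At the steady state, Δk = 0, so s·k^α = (n + δ)·k.
Dividing both sides by k: k^(1−α) = s / (n + δ).
k^0.53 = 0.22 / (0.030 + 0.066) = 0.22 / 0.096 = 2.2917
k* = 2.2917^(1/0.53) ≈ 4.7813
y* = (k*)^α = 4.7813^0.47 ≈ 2.0863
c* = (1 − s)·y* = (1 − 0.22) × 2.0863 ≈ 1.6273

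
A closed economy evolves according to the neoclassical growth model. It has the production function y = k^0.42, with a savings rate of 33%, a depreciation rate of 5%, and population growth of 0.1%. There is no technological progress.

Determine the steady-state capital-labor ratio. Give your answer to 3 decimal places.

Steady state requires s·f(k) = (n + δ)·k, i.e. s·k^α = (n + δ)·k.
Rearranging, k^(1−α) = s / (n + δ).
k^0.58 = 0.33 / (0.001 + 0.050) = 0.33 / 0.051 = 6.4706
k* = 6.4706^(1/0.58) ≈ 25.0138

k* = 25.014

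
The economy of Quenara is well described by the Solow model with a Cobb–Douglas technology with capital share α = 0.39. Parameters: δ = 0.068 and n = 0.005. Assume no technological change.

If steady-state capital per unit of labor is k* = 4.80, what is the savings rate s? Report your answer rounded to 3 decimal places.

In steady state, investment equals break-even investment: s·k^α = (n + δ)·k.
So s / (n + δ) = (k*)^(1−α) = 4.80^0.61 = 2.6035.
Therefore s = 2.6035 × (n + δ) = 2.6035 × 0.073 = 0.1901.

s ≈ 0.190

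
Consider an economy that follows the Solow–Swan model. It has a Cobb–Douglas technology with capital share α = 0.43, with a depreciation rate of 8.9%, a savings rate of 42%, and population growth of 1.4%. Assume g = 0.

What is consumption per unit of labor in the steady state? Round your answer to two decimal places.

c* ≈ 1.67

In steady state, investment equals break-even investment: s·k^α = (n + δ)·k.
Rearranging, k^(1−α) = s / (n + δ).
k^0.57 = 0.42 / (0.014 + 0.089) = 0.42 / 0.103 = 4.0777
k* = 4.0777^(1/0.57) ≈ 11.7735
y* = (k*)^α = 11.7735^0.43 ≈ 2.8873
c* = (1 − s)·y* = (1 − 0.42) × 2.8873 ≈ 1.6746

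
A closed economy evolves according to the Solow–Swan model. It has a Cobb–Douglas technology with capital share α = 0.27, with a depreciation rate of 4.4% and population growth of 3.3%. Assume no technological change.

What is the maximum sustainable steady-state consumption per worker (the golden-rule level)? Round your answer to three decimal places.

c_gold ≈ 1.161

At the golden rule, f'(k) = n + δ, so α·k^(α−1) = n + δ and k_gold = (α/(n + δ))^(1/(1−α)).
k_gold = (0.27/0.077)^(1/0.73) = 3.5065^1.3699 ≈ 5.5773
c_gold = f(k_gold) − (n + δ)·k_gold = 1.5905 − 0.077×5.5773 ≈ 1.1610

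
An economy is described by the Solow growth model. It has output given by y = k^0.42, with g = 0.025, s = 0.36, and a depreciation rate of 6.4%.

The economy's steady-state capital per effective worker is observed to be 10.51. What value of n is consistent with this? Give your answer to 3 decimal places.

In steady state, investment equals break-even investment: s·k^α = (n + g + δ)·k.
So s / (n + g + δ) = (k*)^(1−α) = 10.51^0.58 = 3.9132.
Therefore n + g + δ = s / 3.9132 = 0.36 / 3.9132 = 0.0920, so n = 0.0920 − 0.089 = 0.0030.

n ≈ 0.003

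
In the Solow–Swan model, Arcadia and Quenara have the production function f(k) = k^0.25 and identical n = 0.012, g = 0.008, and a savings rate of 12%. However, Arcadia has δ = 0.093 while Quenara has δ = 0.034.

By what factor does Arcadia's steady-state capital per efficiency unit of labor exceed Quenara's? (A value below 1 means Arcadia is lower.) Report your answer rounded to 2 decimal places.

Steady-state k* = [s/(n + g + δ)]^(1/(1−α)), so the ratio is [ (s_A/(n + g + δ)_A) / (s_Q/(n + g + δ)_Q) ]^1.3333.
s_A/(n + g + δ)_A = 0.12/0.113 = 1.0619; s_Q/(n + g + δ)_Q = 0.12/0.054 = 2.2222.
Ratio = (1.0619/2.2222)^1.3333 = 0.4779^1.3333 ≈ 0.3736

ratio ≈ 0.37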